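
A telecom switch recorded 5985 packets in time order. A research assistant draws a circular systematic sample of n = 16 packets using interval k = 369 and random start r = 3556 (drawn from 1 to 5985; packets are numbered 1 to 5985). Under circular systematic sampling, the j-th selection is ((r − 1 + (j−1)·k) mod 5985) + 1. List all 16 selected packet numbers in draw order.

Selection 1: 3556
Selection 2: 3556 + 369 = 3925
Selection 3: 3925 + 369 = 4294
Selection 4: 4294 + 369 = 4663
Selection 5: 4663 + 369 = 5032
Selection 6: 5032 + 369 = 5401
Selection 7: 5401 + 369 = 5770
Selection 8: 5770 + 369 = 6139 → 6139 − 5985 = 154
Selection 9: 154 + 369 = 523
Selection 10: 523 + 369 = 892
Selection 11: 892 + 369 = 1261
Selection 12: 1261 + 369 = 1630
Selection 13: 1630 + 369 = 1999
Selection 14: 1999 + 369 = 2368
Selection 15: 2368 + 369 = 2737
Selection 16: 2737 + 369 = 3106

3556, 3925, 4294, 4663, 5032, 5401, 5770, 154, 523, 892, 1261, 1630, 1999, 2368, 2737, 3106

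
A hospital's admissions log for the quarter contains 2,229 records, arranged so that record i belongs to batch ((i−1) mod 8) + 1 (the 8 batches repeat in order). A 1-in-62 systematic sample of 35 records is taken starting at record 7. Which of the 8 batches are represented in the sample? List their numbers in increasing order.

1, 3, 5, 7

Consecutive selections differ by k = 62, so their batch numbers differ by 62 mod 8 = 6.
gcd(62, 8) = 2, so the sample visits 8/2 = 4 distinct residues mod 8.
Start 7 is batch 7; the batches hit are 1, 3, 5, 7.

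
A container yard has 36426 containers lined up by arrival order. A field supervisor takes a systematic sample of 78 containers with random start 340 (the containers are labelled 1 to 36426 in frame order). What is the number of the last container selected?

k = 36426/78 = 467
78th selection = r + (78−1)·k = 340 + 77×467 = 340 + 35959 = 36299

36299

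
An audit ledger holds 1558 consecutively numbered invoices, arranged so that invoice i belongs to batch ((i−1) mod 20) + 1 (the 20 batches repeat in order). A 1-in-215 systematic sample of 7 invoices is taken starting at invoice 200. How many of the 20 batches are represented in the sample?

4

Consecutive selections differ by k = 215, so their batch numbers differ by 215 mod 20 = 15.
gcd(215, 20) = 5, so the sample visits 20/5 = 4 distinct residues mod 20.
Start 200 is batch 20; the batches hit are 5, 10, 15, 20.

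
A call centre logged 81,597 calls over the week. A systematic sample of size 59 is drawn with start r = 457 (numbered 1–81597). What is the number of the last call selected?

80671

k = 81597/59 = 1383
59th selection = r + (59−1)·k = 457 + 58×1383 = 457 + 80214 = 80671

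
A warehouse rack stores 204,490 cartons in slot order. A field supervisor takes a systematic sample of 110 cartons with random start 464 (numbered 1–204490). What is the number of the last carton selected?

k = 204490/110 = 1859
110th selection = r + (110−1)·k = 464 + 109×1859 = 464 + 202631 = 203095

203095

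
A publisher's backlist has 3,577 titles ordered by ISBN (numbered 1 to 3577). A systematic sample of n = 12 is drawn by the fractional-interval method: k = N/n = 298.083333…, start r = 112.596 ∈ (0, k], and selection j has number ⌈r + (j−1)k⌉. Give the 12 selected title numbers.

113, 411, 709, 1007, 1305, 1604, 1902, 2200, 2498, 2796, 3094, 3392

j=1: r + 0k = 112.596 → ⌈·⌉ = 113
j=2: r + 1k = 410.679333… → ⌈·⌉ = 411
j=3: r + 2k = 708.762666… → ⌈·⌉ = 709
j=4: r + 3k = 1006.846 → ⌈·⌉ = 1007
j=5: r + 4k = 1304.929333… → ⌈·⌉ = 1305
j=6: r + 5k = 1603.012666… → ⌈·⌉ = 1604
j=7: r + 6k = 1901.096 → ⌈·⌉ = 1902
j=8: r + 7k = 2199.179333… → ⌈·⌉ = 2200
j=9: r + 8k = 2497.262666… → ⌈·⌉ = 2498
j=10: r + 9k = 2795.346 → ⌈·⌉ = 2796
j=11: r + 10k = 3093.429333… → ⌈·⌉ = 3094
j=12: r + 11k = 3391.512666… → ⌈·⌉ = 3392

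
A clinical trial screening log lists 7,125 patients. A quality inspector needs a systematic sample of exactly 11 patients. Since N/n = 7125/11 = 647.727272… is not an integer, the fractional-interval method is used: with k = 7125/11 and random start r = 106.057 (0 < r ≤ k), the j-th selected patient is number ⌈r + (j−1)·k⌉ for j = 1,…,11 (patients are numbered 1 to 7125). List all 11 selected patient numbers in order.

j=1: r + 0k = 106.057 → ⌈·⌉ = 107
j=2: r + 1k = 753.784272… → ⌈·⌉ = 754
j=3: r + 2k = 1401.511545… → ⌈·⌉ = 1402
j=4: r + 3k = 2049.238818… → ⌈·⌉ = 2050
j=5: r + 4k = 2696.966090… → ⌈·⌉ = 2697
j=6: r + 5k = 3344.693363… → ⌈·⌉ = 3345
j=7: r + 6k = 3992.420636… → ⌈·⌉ = 3993
j=8: r + 7k = 4640.147909… → ⌈·⌉ = 4641
j=9: r + 8k = 5287.875181… → ⌈·⌉ = 5288
j=10: r + 9k = 5935.602454… → ⌈·⌉ = 5936
j=11: r + 10k = 6583.329727… → ⌈·⌉ = 6584

107, 754, 1402, 2050, 2697, 3345, 3993, 4641, 5288, 5936, 6584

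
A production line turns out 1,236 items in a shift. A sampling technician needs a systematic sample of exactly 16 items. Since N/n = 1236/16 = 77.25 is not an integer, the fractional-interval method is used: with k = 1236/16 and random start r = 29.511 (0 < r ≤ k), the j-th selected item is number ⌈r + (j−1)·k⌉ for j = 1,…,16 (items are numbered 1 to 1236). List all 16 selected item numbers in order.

j=1: r + 0k = 29.511 → ⌈·⌉ = 30
j=2: r + 1k = 106.761 → ⌈·⌉ = 107
j=3: r + 2k = 184.011 → ⌈·⌉ = 185
j=4: r + 3k = 261.261 → ⌈·⌉ = 262
j=5: r + 4k = 338.511 → ⌈·⌉ = 339
j=6: r + 5k = 415.761 → ⌈·⌉ = 416
j=7: r + 6k = 493.011 → ⌈·⌉ = 494
j=8: r + 7k = 570.261 → ⌈·⌉ = 571
j=9: r + 8k = 647.511 → ⌈·⌉ = 648
j=10: r + 9k = 724.761 → ⌈·⌉ = 725
j=11: r + 10k = 802.011 → ⌈·⌉ = 803
j=12: r + 11k = 879.261 → ⌈·⌉ = 880
j=13: r + 12k = 956.511 → ⌈·⌉ = 957
j=14: r + 13k = 1033.761 → ⌈·⌉ = 1034
j=15: r + 14k = 1111.011 → ⌈·⌉ = 1112
j=16: r + 15k = 1188.261 → ⌈·⌉ = 1189

30, 107, 185, 262, 339, 416, 494, 571, 648, 725, 803, 880, 957, 1034, 1112, 1189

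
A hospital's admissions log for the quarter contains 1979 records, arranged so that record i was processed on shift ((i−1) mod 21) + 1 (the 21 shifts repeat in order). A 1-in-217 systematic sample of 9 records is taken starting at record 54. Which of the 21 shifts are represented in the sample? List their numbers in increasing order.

Consecutive selections differ by k = 217, so their shift numbers differ by 217 mod 21 = 7.
gcd(217, 21) = 7, so the sample visits 21/7 = 3 distinct residues mod 21.
Start 54 is shift 12; the shifts hit are 5, 12, 19.

5, 12, 19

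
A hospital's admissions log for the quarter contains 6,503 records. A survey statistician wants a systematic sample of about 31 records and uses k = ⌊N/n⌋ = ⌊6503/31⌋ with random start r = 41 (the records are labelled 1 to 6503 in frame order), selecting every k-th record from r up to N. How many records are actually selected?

31

k = ⌊6503/31⌋ = 209
Achieved size = ⌊(6503 − 41)/209⌋ + 1 = ⌊6462/209⌋ + 1 = 30 + 1 = 31
(last selection: 41 + 30×209 = 6311 ≤ 6503; next would be 6520 > 6503)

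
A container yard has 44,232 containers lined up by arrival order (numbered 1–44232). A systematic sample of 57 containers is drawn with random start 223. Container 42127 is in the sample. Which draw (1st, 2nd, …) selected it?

55

k = 44232/57 = 776
position = (42127 − 223)/776 + 1 = 41904/776 + 1 = 54 + 1 = 55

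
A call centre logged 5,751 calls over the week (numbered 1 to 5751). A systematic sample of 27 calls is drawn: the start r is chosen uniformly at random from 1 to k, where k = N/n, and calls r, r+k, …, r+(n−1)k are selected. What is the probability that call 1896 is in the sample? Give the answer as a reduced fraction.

1/213

k = 5751/27 = 213.
Call 1896 is selected iff r ≡ 1896 (mod 213); exactly one such r in {1,…,213}.
Inclusion probability = 1/213.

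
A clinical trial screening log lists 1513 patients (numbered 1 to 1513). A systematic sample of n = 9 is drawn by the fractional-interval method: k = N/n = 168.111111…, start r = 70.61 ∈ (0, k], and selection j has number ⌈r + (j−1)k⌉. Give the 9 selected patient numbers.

71, 239, 407, 575, 744, 912, 1080, 1248, 1416

j=1: r + 0k = 70.61 → ⌈·⌉ = 71
j=2: r + 1k = 238.721111… → ⌈·⌉ = 239
j=3: r + 2k = 406.832222… → ⌈·⌉ = 407
j=4: r + 3k = 574.943333… → ⌈·⌉ = 575
j=5: r + 4k = 743.054444… → ⌈·⌉ = 744
j=6: r + 5k = 911.165555… → ⌈·⌉ = 912
j=7: r + 6k = 1079.276666… → ⌈·⌉ = 1080
j=8: r + 7k = 1247.387777… → ⌈·⌉ = 1248
j=9: r + 8k = 1415.498888… → ⌈·⌉ = 1416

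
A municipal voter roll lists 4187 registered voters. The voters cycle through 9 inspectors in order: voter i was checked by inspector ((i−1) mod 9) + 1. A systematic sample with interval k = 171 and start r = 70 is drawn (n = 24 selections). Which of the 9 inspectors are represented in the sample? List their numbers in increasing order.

Consecutive selections differ by k = 171, so their inspector numbers differ by 171 mod 9 = 0.
gcd(171, 9) = 9, so the sample visits 9/9 = 1 distinct residues mod 9.
Start 70 is inspector 7; the inspectors hit are 7.

7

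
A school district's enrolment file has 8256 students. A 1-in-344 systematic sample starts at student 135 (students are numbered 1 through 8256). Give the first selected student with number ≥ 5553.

5639

k = 344
Steps past start: ⌈(5553 − 135)/344⌉ = ⌈5418/344⌉ = 16
Selected student: 135 + 16×344 = 5639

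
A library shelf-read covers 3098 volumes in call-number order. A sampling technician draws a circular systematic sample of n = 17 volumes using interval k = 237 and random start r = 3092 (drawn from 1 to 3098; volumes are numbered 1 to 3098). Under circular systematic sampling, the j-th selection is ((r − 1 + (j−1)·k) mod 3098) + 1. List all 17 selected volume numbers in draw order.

3092, 231, 468, 705, 942, 1179, 1416, 1653, 1890, 2127, 2364, 2601, 2838, 3075, 214, 451, 688

Selection 1: 3092
Selection 2: 3092 + 237 = 3329 → 3329 − 3098 = 231
Selection 3: 231 + 237 = 468
Selection 4: 468 + 237 = 705
Selection 5: 705 + 237 = 942
Selection 6: 942 + 237 = 1179
Selection 7: 1179 + 237 = 1416
Selection 8: 1416 + 237 = 1653
Selection 9: 1653 + 237 = 1890
Selection 10: 1890 + 237 = 2127
Selection 11: 2127 + 237 = 2364
Selection 12: 2364 + 237 = 2601
Selection 13: 2601 + 237 = 2838
Selection 14: 2838 + 237 = 3075
Selection 15: 3075 + 237 = 3312 → 3312 − 3098 = 214
Selection 16: 214 + 237 = 451
Selection 17: 451 + 237 = 688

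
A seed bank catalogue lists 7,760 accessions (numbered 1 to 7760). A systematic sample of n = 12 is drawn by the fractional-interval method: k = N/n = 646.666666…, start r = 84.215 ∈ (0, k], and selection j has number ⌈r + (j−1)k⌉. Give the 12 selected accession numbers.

85, 731, 1378, 2025, 2671, 3318, 3965, 4611, 5258, 5905, 6551, 7198

j=1: r + 0k = 84.215 → ⌈·⌉ = 85
j=2: r + 1k = 730.881666… → ⌈·⌉ = 731
j=3: r + 2k = 1377.548333… → ⌈·⌉ = 1378
j=4: r + 3k = 2024.215 → ⌈·⌉ = 2025
j=5: r + 4k = 2670.881666… → ⌈·⌉ = 2671
j=6: r + 5k = 3317.548333… → ⌈·⌉ = 3318
j=7: r + 6k = 3964.215 → ⌈·⌉ = 3965
j=8: r + 7k = 4610.881666… → ⌈·⌉ = 4611
j=9: r + 8k = 5257.548333… → ⌈·⌉ = 5258
j=10: r + 9k = 5904.215 → ⌈·⌉ = 5905
j=11: r + 10k = 6550.881666… → ⌈·⌉ = 6551
j=12: r + 11k = 7197.548333… → ⌈·⌉ = 7198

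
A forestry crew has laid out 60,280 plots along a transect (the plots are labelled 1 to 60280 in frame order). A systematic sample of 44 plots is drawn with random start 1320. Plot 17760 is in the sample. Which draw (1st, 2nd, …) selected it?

k = 60280/44 = 1370
position = (17760 − 1320)/1370 + 1 = 16440/1370 + 1 = 12 + 1 = 13

13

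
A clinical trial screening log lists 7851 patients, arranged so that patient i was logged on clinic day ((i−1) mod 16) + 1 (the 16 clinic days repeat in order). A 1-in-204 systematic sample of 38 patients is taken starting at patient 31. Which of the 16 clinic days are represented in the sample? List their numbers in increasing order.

Consecutive selections differ by k = 204, so their clinic day numbers differ by 204 mod 16 = 12.
gcd(204, 16) = 4, so the sample visits 16/4 = 4 distinct residues mod 16.
Start 31 is clinic day 15; the clinic days hit are 3, 7, 11, 15.

3, 7, 11, 15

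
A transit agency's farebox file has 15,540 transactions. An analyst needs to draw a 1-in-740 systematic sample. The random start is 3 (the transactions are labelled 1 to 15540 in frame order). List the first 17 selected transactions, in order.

transaction 1: 3
transaction 2: 3 + 740 = 743
transaction 3: 743 + 740 = 1483
transaction 4: 1483 + 740 = 2223
transaction 5: 2223 + 740 = 2963
transaction 6: 2963 + 740 = 3703
transaction 7: 3703 + 740 = 4443
transaction 8: 4443 + 740 = 5183
transaction 9: 5183 + 740 = 5923
transaction 10: 5923 + 740 = 6663
transaction 11: 6663 + 740 = 7403
transaction 12: 7403 + 740 = 8143
transaction 13: 8143 + 740 = 8883
transaction 14: 8883 + 740 = 9623
transaction 15: 9623 + 740 = 10363
transaction 16: 10363 + 740 = 11103
transaction 17: 11103 + 740 = 11843

3, 743, 1483, 2223, 2963, 3703, 4443, 5183, 5923, 6663, 7403, 8143, 8883, 9623, 10363, 11103, 11843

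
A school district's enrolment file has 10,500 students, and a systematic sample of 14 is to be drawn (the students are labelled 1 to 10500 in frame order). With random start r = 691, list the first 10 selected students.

k = N/n = 10500/14 = 750
student 1: 691
student 2: 691 + 750 = 1441
student 3: 1441 + 750 = 2191
student 4: 2191 + 750 = 2941
student 5: 2941 + 750 = 3691
student 6: 3691 + 750 = 4441
student 7: 4441 + 750 = 5191
student 8: 5191 + 750 = 5941
student 9: 5941 + 750 = 6691
student 10: 6691 + 750 = 7441

691, 1441, 2191, 2941, 3691, 4441, 5191, 5941, 6691, 7441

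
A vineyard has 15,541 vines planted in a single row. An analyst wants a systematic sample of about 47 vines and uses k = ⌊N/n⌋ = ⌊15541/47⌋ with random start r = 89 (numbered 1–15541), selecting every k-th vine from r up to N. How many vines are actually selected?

47

k = ⌊15541/47⌋ = 330
Achieved size = ⌊(15541 − 89)/330⌋ + 1 = ⌊15452/330⌋ + 1 = 46 + 1 = 47
(last selection: 89 + 46×330 = 15269 ≤ 15541; next would be 15599 > 15541)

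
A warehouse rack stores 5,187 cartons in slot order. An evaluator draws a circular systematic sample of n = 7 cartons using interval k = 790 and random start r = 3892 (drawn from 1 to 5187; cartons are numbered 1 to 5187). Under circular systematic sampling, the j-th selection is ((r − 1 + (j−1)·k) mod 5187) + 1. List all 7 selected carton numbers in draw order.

Selection 1: 3892
Selection 2: 3892 + 790 = 4682
Selection 3: 4682 + 790 = 5472 → 5472 − 5187 = 285
Selection 4: 285 + 790 = 1075
Selection 5: 1075 + 790 = 1865
Selection 6: 1865 + 790 = 2655
Selection 7: 2655 + 790 = 3445

3892, 4682, 285, 1075, 1865, 2655, 3445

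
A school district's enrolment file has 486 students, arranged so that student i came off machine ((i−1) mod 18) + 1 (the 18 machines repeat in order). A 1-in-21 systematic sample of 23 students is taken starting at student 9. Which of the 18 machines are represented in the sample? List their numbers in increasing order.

Consecutive selections differ by k = 21, so their machine numbers differ by 21 mod 18 = 3.
gcd(21, 18) = 3, so the sample visits 18/3 = 6 distinct residues mod 18.
Start 9 is machine 9; the machines hit are 3, 6, 9, 12, 15, 18.

3, 6, 9, 12, 15, 18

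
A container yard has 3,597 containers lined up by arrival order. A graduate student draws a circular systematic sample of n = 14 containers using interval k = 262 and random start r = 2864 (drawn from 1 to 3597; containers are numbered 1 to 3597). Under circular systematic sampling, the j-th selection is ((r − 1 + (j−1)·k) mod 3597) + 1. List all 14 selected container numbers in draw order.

Selection 1: 2864
Selection 2: 2864 + 262 = 3126
Selection 3: 3126 + 262 = 3388
Selection 4: 3388 + 262 = 3650 → 3650 − 3597 = 53
Selection 5: 53 + 262 = 315
Selection 6: 315 + 262 = 577
Selection 7: 577 + 262 = 839
Selection 8: 839 + 262 = 1101
Selection 9: 1101 + 262 = 1363
Selection 10: 1363 + 262 = 1625
Selection 11: 1625 + 262 = 1887
Selection 12: 1887 + 262 = 2149
Selection 13: 2149 + 262 = 2411
Selection 14: 2411 + 262 = 2673

2864, 3126, 3388, 53, 315, 577, 839, 1101, 1363, 1625, 1887, 2149, 2411, 2673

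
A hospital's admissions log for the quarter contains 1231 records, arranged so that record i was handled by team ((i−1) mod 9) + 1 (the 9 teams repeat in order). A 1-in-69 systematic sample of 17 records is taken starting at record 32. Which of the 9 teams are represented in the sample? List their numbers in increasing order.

Consecutive selections differ by k = 69, so their team numbers differ by 69 mod 9 = 6.
gcd(69, 9) = 3, so the sample visits 9/3 = 3 distinct residues mod 9.
Start 32 is team 5; the teams hit are 2, 5, 8.

2, 5, 8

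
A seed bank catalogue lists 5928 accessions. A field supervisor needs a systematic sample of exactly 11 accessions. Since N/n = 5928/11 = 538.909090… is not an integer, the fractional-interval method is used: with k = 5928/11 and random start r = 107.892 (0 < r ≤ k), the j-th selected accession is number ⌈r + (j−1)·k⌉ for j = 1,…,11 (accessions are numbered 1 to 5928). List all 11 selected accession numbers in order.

108, 647, 1186, 1725, 2264, 2803, 3342, 3881, 4420, 4959, 5497

j=1: r + 0k = 107.892 → ⌈·⌉ = 108
j=2: r + 1k = 646.801090… → ⌈·⌉ = 647
j=3: r + 2k = 1185.710181… → ⌈·⌉ = 1186
j=4: r + 3k = 1724.619272… → ⌈·⌉ = 1725
j=5: r + 4k = 2263.528363… → ⌈·⌉ = 2264
j=6: r + 5k = 2802.437454… → ⌈·⌉ = 2803
j=7: r + 6k = 3341.346545… → ⌈·⌉ = 3342
j=8: r + 7k = 3880.255636… → ⌈·⌉ = 3881
j=9: r + 8k = 4419.164727… → ⌈·⌉ = 4420
j=10: r + 9k = 4958.073818… → ⌈·⌉ = 4959
j=11: r + 10k = 5496.982909… → ⌈·⌉ = 5497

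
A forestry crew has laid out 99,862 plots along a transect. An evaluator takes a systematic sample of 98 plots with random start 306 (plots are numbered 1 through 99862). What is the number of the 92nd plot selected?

93035

k = 99862/98 = 1019
92nd selection = r + (92−1)·k = 306 + 91×1019 = 306 + 92729 = 93035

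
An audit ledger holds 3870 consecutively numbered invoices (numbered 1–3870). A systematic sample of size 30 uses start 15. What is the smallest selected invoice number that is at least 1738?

1821

k = 3870/30 = 129
Steps past start: ⌈(1738 − 15)/129⌉ = ⌈1723/129⌉ = 14
Selected invoice: 15 + 14×129 = 1821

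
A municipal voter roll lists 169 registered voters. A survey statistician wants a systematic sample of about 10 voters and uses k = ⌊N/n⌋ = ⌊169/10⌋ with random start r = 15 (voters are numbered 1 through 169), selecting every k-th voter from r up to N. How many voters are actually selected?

k = ⌊169/10⌋ = 16
Achieved size = ⌊(169 − 15)/16⌋ + 1 = ⌊154/16⌋ + 1 = 9 + 1 = 10
(last selection: 15 + 9×16 = 159 ≤ 169; next would be 175 > 169)

10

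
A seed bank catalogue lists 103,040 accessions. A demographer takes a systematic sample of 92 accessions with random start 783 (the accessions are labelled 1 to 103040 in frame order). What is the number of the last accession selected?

k = 103040/92 = 1120
92nd selection = r + (92−1)·k = 783 + 91×1120 = 783 + 101920 = 102703

102703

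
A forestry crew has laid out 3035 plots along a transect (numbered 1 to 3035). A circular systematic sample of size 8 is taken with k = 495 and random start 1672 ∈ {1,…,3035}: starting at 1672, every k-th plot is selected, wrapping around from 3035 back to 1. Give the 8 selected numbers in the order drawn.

1672, 2167, 2662, 122, 617, 1112, 1607, 2102

Selection 1: 1672
Selection 2: 1672 + 495 = 2167
Selection 3: 2167 + 495 = 2662
Selection 4: 2662 + 495 = 3157 → 3157 − 3035 = 122
Selection 5: 122 + 495 = 617
Selection 6: 617 + 495 = 1112
Selection 7: 1112 + 495 = 1607
Selection 8: 1607 + 495 = 2102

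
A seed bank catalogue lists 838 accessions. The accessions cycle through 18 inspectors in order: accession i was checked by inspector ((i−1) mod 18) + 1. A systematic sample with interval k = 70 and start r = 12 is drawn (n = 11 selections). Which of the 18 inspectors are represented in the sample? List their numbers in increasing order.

2, 4, 6, 8, 10, 12, 14, 16, 18

Consecutive selections differ by k = 70, so their inspector numbers differ by 70 mod 18 = 16.
gcd(70, 18) = 2, so the sample visits 18/2 = 9 distinct residues mod 18.
Start 12 is inspector 12; the inspectors hit are 2, 4, 6, 8, 10, 12, 14, 16, 18.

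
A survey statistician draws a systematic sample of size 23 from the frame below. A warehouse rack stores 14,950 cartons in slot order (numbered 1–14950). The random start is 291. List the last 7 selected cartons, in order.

k = N/n = 14950/23 = 650
17th selection = 291 + 16×650 = 10691
18th: 10691 + 650 = 11341
19th: 11341 + 650 = 11991
20th: 11991 + 650 = 12641
21st: 12641 + 650 = 13291
22nd: 13291 + 650 = 13941
23rd: 13941 + 650 = 14591

10691, 11341, 11991, 12641, 13291, 13941, 14591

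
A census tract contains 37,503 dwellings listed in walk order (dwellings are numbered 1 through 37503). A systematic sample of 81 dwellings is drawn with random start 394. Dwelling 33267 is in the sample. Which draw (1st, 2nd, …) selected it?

k = 37503/81 = 463
position = (33267 − 394)/463 + 1 = 32873/463 + 1 = 71 + 1 = 72

72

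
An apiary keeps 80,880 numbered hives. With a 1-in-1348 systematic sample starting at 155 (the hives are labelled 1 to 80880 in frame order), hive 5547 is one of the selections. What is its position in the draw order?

5

k = 1348
position = (5547 − 155)/1348 + 1 = 5392/1348 + 1 = 4 + 1 = 5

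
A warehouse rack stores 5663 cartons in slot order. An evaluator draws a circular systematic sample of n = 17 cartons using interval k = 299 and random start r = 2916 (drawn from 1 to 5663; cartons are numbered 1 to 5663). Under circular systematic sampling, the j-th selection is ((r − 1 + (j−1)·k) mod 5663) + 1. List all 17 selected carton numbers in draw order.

Selection 1: 2916
Selection 2: 2916 + 299 = 3215
Selection 3: 3215 + 299 = 3514
Selection 4: 3514 + 299 = 3813
Selection 5: 3813 + 299 = 4112
Selection 6: 4112 + 299 = 4411
Selection 7: 4411 + 299 = 4710
Selection 8: 4710 + 299 = 5009
Selection 9: 5009 + 299 = 5308
Selection 10: 5308 + 299 = 5607
Selection 11: 5607 + 299 = 5906 → 5906 − 5663 = 243
Selection 12: 243 + 299 = 542
Selection 13: 542 + 299 = 841
Selection 14: 841 + 299 = 1140
Selection 15: 1140 + 299 = 1439
Selection 16: 1439 + 299 = 1738
Selection 17: 1738 + 299 = 2037

2916, 3215, 3514, 3813, 4112, 4411, 4710, 5009, 5308, 5607, 243, 542, 841, 1140, 1439, 1738, 2037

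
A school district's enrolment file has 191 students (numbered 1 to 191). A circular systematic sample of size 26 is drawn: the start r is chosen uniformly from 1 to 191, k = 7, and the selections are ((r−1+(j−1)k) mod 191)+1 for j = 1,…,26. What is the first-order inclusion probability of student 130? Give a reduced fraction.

26/191

For each position j, as r ranges over 1…191 the j-th selection hits every student exactly once, so student 130 is selected for exactly 26 of the 191 starts.
Inclusion probability = 26/191.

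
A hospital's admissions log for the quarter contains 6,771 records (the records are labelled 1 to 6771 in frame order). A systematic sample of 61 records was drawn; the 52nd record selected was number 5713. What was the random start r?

k = 6771/61 = 111
r = 5713 − (52−1)×111 = 5713 − 5661 = 52

52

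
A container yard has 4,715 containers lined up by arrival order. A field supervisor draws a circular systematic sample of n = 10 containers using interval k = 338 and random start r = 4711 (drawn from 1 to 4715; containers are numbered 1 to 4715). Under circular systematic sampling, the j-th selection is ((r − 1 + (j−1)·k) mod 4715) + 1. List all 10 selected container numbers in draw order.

Selection 1: 4711
Selection 2: 4711 + 338 = 5049 → 5049 − 4715 = 334
Selection 3: 334 + 338 = 672
Selection 4: 672 + 338 = 1010
Selection 5: 1010 + 338 = 1348
Selection 6: 1348 + 338 = 1686
Selection 7: 1686 + 338 = 2024
Selection 8: 2024 + 338 = 2362
Selection 9: 2362 + 338 = 2700
Selection 10: 2700 + 338 = 3038

4711, 334, 672, 1010, 1348, 1686, 2024, 2362, 2700, 3038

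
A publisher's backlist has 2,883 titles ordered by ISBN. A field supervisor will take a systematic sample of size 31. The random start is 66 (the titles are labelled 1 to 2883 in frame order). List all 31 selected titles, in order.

k = N/n = 2883/31 = 93
title 1: 66
title 2: 66 + 93 = 159
title 3: 159 + 93 = 252
title 4: 252 + 93 = 345
title 5: 345 + 93 = 438
title 6: 438 + 93 = 531
title 7: 531 + 93 = 624
title 8: 624 + 93 = 717
title 9: 717 + 93 = 810
title 10: 810 + 93 = 903
title 11: 903 + 93 = 996
title 12: 996 + 93 = 1089
title 13: 1089 + 93 = 1182
title 14: 1182 + 93 = 1275
title 15: 1275 + 93 = 1368
title 16: 1368 + 93 = 1461
title 17: 1461 + 93 = 1554
title 18: 1554 + 93 = 1647
title 19: 1647 + 93 = 1740
title 20: 1740 + 93 = 1833
title 21: 1833 + 93 = 1926
title 22: 1926 + 93 = 2019
title 23: 2019 + 93 = 2112
title 24: 2112 + 93 = 2205
title 25: 2205 + 93 = 2298
title 26: 2298 + 93 = 2391
title 27: 2391 + 93 = 2484
title 28: 2484 + 93 = 2577
title 29: 2577 + 93 = 2670
title 30: 2670 + 93 = 2763
title 31: 2763 + 93 = 2856

66, 159, 252, 345, 438, 531, 624, 717, 810, 903, 996, 1089, 1182, 1275, 1368, 1461, 1554, 1647, 1740, 1833, 1926, 2019, 2112, 2205, 2298, 2391, 2484, 2577, 2670, 2763, 2856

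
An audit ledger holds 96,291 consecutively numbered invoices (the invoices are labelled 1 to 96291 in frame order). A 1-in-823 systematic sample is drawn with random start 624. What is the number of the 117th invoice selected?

96092

k = 823
117th selection = r + (117−1)·k = 624 + 116×823 = 624 + 95468 = 96092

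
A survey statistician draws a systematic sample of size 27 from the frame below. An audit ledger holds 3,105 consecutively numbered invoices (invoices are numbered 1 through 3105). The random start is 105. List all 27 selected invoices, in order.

105, 220, 335, 450, 565, 680, 795, 910, 1025, 1140, 1255, 1370, 1485, 1600, 1715, 1830, 1945, 2060, 2175, 2290, 2405, 2520, 2635, 2750, 2865, 2980, 3095

k = N/n = 3105/27 = 115
invoice 1: 105
invoice 2: 105 + 115 = 220
invoice 3: 220 + 115 = 335
invoice 4: 335 + 115 = 450
invoice 5: 450 + 115 = 565
invoice 6: 565 + 115 = 680
invoice 7: 680 + 115 = 795
invoice 8: 795 + 115 = 910
invoice 9: 910 + 115 = 1025
invoice 10: 1025 + 115 = 1140
invoice 11: 1140 + 115 = 1255
invoice 12: 1255 + 115 = 1370
invoice 13: 1370 + 115 = 1485
invoice 14: 1485 + 115 = 1600
invoice 15: 1600 + 115 = 1715
invoice 16: 1715 + 115 = 1830
invoice 17: 1830 + 115 = 1945
invoice 18: 1945 + 115 = 2060
invoice 19: 2060 + 115 = 2175
invoice 20: 2175 + 115 = 2290
invoice 21: 2290 + 115 = 2405
invoice 22: 2405 + 115 = 2520
invoice 23: 2520 + 115 = 2635
invoice 24: 2635 + 115 = 2750
invoice 25: 2750 + 115 = 2865
invoice 26: 2865 + 115 = 2980
invoice 27: 2980 + 115 = 3095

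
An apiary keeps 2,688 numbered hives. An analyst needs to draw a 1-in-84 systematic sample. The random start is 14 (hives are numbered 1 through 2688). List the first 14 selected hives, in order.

14, 98, 182, 266, 350, 434, 518, 602, 686, 770, 854, 938, 1022, 1106

hive 1: 14
hive 2: 14 + 84 = 98
hive 3: 98 + 84 = 182
hive 4: 182 + 84 = 266
hive 5: 266 + 84 = 350
hive 6: 350 + 84 = 434
hive 7: 434 + 84 = 518
hive 8: 518 + 84 = 602
hive 9: 602 + 84 = 686
hive 10: 686 + 84 = 770
hive 11: 770 + 84 = 854
hive 12: 854 + 84 = 938
hive 13: 938 + 84 = 1022
hive 14: 1022 + 84 = 1106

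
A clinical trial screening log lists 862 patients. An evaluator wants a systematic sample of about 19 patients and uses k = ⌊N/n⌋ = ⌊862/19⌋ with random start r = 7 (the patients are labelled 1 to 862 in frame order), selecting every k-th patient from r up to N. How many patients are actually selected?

k = ⌊862/19⌋ = 45
Achieved size = ⌊(862 − 7)/45⌋ + 1 = ⌊855/45⌋ + 1 = 19 + 1 = 20
(last selection: 7 + 19×45 = 862 ≤ 862; next would be 907 > 862)

20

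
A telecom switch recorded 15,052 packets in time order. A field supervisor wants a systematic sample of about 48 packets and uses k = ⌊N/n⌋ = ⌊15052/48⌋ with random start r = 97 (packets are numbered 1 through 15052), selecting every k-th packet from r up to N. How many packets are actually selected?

48

k = ⌊15052/48⌋ = 313
Achieved size = ⌊(15052 − 97)/313⌋ + 1 = ⌊14955/313⌋ + 1 = 47 + 1 = 48
(last selection: 97 + 47×313 = 14808 ≤ 15052; next would be 15121 > 15052)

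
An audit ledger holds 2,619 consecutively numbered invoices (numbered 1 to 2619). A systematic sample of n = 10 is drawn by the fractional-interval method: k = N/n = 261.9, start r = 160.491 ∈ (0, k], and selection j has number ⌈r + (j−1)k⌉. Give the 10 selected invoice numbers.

j=1: r + 0k = 160.491 → ⌈·⌉ = 161
j=2: r + 1k = 422.391 → ⌈·⌉ = 423
j=3: r + 2k = 684.291 → ⌈·⌉ = 685
j=4: r + 3k = 946.191 → ⌈·⌉ = 947
j=5: r + 4k = 1208.091 → ⌈·⌉ = 1209
j=6: r + 5k = 1469.991 → ⌈·⌉ = 1470
j=7: r + 6k = 1731.891 → ⌈·⌉ = 1732
j=8: r + 7k = 1993.791 → ⌈·⌉ = 1994
j=9: r + 8k = 2255.691 → ⌈·⌉ = 2256
j=10: r + 9k = 2517.591 → ⌈·⌉ = 2518

161, 423, 685, 947, 1209, 1470, 1732, 1994, 2256, 2518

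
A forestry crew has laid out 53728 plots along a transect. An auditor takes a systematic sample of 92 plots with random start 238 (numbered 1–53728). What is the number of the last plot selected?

53382

k = 53728/92 = 584
92nd selection = r + (92−1)·k = 238 + 91×584 = 238 + 53144 = 53382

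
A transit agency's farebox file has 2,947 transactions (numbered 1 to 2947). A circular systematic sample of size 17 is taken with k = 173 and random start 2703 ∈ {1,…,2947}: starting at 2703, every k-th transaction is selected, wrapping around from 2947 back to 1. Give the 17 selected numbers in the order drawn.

Selection 1: 2703
Selection 2: 2703 + 173 = 2876
Selection 3: 2876 + 173 = 3049 → 3049 − 2947 = 102
Selection 4: 102 + 173 = 275
Selection 5: 275 + 173 = 448
Selection 6: 448 + 173 = 621
Selection 7: 621 + 173 = 794
Selection 8: 794 + 173 = 967
Selection 9: 967 + 173 = 1140
Selection 10: 1140 + 173 = 1313
Selection 11: 1313 + 173 = 1486
Selection 12: 1486 + 173 = 1659
Selection 13: 1659 + 173 = 1832
Selection 14: 1832 + 173 = 2005
Selection 15: 2005 + 173 = 2178
Selection 16: 2178 + 173 = 2351
Selection 17: 2351 + 173 = 2524

2703, 2876, 102, 275, 448, 621, 794, 967, 1140, 1313, 1486, 1659, 1832, 2005, 2178, 2351, 2524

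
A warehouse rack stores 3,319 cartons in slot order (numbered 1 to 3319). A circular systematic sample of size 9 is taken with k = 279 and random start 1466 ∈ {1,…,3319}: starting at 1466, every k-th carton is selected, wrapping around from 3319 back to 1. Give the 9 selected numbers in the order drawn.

Selection 1: 1466
Selection 2: 1466 + 279 = 1745
Selection 3: 1745 + 279 = 2024
Selection 4: 2024 + 279 = 2303
Selection 5: 2303 + 279 = 2582
Selection 6: 2582 + 279 = 2861
Selection 7: 2861 + 279 = 3140
Selection 8: 3140 + 279 = 3419 → 3419 − 3319 = 100
Selection 9: 100 + 279 = 379

1466, 1745, 2024, 2303, 2582, 2861, 3140, 100, 379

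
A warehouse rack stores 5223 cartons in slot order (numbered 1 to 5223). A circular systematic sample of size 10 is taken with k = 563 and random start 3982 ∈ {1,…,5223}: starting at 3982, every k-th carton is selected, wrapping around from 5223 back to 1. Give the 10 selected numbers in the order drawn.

3982, 4545, 5108, 448, 1011, 1574, 2137, 2700, 3263, 3826

Selection 1: 3982
Selection 2: 3982 + 563 = 4545
Selection 3: 4545 + 563 = 5108
Selection 4: 5108 + 563 = 5671 → 5671 − 5223 = 448
Selection 5: 448 + 563 = 1011
Selection 6: 1011 + 563 = 1574
Selection 7: 1574 + 563 = 2137
Selection 8: 2137 + 563 = 2700
Selection 9: 2700 + 563 = 3263
Selection 10: 3263 + 563 = 3826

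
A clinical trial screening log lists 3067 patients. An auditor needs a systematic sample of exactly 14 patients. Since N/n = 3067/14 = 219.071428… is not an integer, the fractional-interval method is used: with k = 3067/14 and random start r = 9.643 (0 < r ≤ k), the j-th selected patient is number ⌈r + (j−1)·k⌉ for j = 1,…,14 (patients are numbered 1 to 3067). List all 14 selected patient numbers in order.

j=1: r + 0k = 9.643 → ⌈·⌉ = 10
j=2: r + 1k = 228.714428… → ⌈·⌉ = 229
j=3: r + 2k = 447.785857… → ⌈·⌉ = 448
j=4: r + 3k = 666.857285… → ⌈·⌉ = 667
j=5: r + 4k = 885.928714… → ⌈·⌉ = 886
j=6: r + 5k = 1105.000142… → ⌈·⌉ = 1106
j=7: r + 6k = 1324.071571… → ⌈·⌉ = 1325
j=8: r + 7k = 1543.143 → ⌈·⌉ = 1544
j=9: r + 8k = 1762.214428… → ⌈·⌉ = 1763
j=10: r + 9k = 1981.285857… → ⌈·⌉ = 1982
j=11: r + 10k = 2200.357285… → ⌈·⌉ = 2201
j=12: r + 11k = 2419.428714… → ⌈·⌉ = 2420
j=13: r + 12k = 2638.500142… → ⌈·⌉ = 2639
j=14: r + 13k = 2857.571571… → ⌈·⌉ = 2858

10, 229, 448, 667, 886, 1106, 1325, 1544, 1763, 1982, 2201, 2420, 2639, 2858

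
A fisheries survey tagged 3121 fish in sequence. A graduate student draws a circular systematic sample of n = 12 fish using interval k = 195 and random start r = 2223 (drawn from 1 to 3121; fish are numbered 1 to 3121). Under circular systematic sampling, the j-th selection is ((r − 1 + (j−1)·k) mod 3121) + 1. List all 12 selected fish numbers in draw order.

Selection 1: 2223
Selection 2: 2223 + 195 = 2418
Selection 3: 2418 + 195 = 2613
Selection 4: 2613 + 195 = 2808
Selection 5: 2808 + 195 = 3003
Selection 6: 3003 + 195 = 3198 → 3198 − 3121 = 77
Selection 7: 77 + 195 = 272
Selection 8: 272 + 195 = 467
Selection 9: 467 + 195 = 662
Selection 10: 662 + 195 = 857
Selection 11: 857 + 195 = 1052
Selection 12: 1052 + 195 = 1247

2223, 2418, 2613, 2808, 3003, 77, 272, 467, 662, 857, 1052, 1247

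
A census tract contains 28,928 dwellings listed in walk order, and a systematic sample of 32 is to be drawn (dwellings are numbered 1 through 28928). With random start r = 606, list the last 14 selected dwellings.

k = N/n = 28928/32 = 904
19th selection = 606 + 18×904 = 16878
20th: 16878 + 904 = 17782
21st: 17782 + 904 = 18686
22nd: 18686 + 904 = 19590
23rd: 19590 + 904 = 20494
24th: 20494 + 904 = 21398
25th: 21398 + 904 = 22302
26th: 22302 + 904 = 23206
27th: 23206 + 904 = 24110
28th: 24110 + 904 = 25014
29th: 25014 + 904 = 25918
30th: 25918 + 904 = 26822
31st: 26822 + 904 = 27726
32nd: 27726 + 904 = 28630

16878, 17782, 18686, 19590, 20494, 21398, 22302, 23206, 24110, 25014, 25918, 26822, 27726, 28630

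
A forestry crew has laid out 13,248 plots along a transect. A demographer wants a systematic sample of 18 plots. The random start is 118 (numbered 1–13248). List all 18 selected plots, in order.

118, 854, 1590, 2326, 3062, 3798, 4534, 5270, 6006, 6742, 7478, 8214, 8950, 9686, 10422, 11158, 11894, 12630

k = N/n = 13248/18 = 736
plot 1: 118
plot 2: 118 + 736 = 854
plot 3: 854 + 736 = 1590
plot 4: 1590 + 736 = 2326
plot 5: 2326 + 736 = 3062
plot 6: 3062 + 736 = 3798
plot 7: 3798 + 736 = 4534
plot 8: 4534 + 736 = 5270
plot 9: 5270 + 736 = 6006
plot 10: 6006 + 736 = 6742
plot 11: 6742 + 736 = 7478
plot 12: 7478 + 736 = 8214
plot 13: 8214 + 736 = 8950
plot 14: 8950 + 736 = 9686
plot 15: 9686 + 736 = 10422
plot 16: 10422 + 736 = 11158
plot 17: 11158 + 736 = 11894
plot 18: 11894 + 736 = 12630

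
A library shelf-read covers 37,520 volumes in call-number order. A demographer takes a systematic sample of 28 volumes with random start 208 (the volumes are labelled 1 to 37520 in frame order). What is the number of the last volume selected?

36388

k = 37520/28 = 1340
28th selection = r + (28−1)·k = 208 + 27×1340 = 208 + 36180 = 36388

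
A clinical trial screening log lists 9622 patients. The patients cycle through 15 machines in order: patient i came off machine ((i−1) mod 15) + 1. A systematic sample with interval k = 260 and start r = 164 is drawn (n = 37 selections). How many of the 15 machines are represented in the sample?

Consecutive selections differ by k = 260, so their machine numbers differ by 260 mod 15 = 5.
gcd(260, 15) = 5, so the sample visits 15/5 = 3 distinct residues mod 15.
Start 164 is machine 14; the machines hit are 4, 9, 14.

3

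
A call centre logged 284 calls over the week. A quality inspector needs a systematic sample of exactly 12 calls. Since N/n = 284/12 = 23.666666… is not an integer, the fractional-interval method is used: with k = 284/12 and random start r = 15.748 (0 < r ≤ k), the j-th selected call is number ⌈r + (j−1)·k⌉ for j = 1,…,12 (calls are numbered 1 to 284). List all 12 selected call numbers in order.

16, 40, 64, 87, 111, 135, 158, 182, 206, 229, 253, 277

j=1: r + 0k = 15.748 → ⌈·⌉ = 16
j=2: r + 1k = 39.414666… → ⌈·⌉ = 40
j=3: r + 2k = 63.081333… → ⌈·⌉ = 64
j=4: r + 3k = 86.748 → ⌈·⌉ = 87
j=5: r + 4k = 110.414666… → ⌈·⌉ = 111
j=6: r + 5k = 134.081333… → ⌈·⌉ = 135
j=7: r + 6k = 157.748 → ⌈·⌉ = 158
j=8: r + 7k = 181.414666… → ⌈·⌉ = 182
j=9: r + 8k = 205.081333… → ⌈·⌉ = 206
j=10: r + 9k = 228.748 → ⌈·⌉ = 229
j=11: r + 10k = 252.414666… → ⌈·⌉ = 253
j=12: r + 11k = 276.081333… → ⌈·⌉ = 277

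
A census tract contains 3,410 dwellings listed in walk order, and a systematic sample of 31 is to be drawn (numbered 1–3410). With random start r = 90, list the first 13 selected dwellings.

90, 200, 310, 420, 530, 640, 750, 860, 970, 1080, 1190, 1300, 1410

k = N/n = 3410/31 = 110
dwelling 1: 90
dwelling 2: 90 + 110 = 200
dwelling 3: 200 + 110 = 310
dwelling 4: 310 + 110 = 420
dwelling 5: 420 + 110 = 530
dwelling 6: 530 + 110 = 640
dwelling 7: 640 + 110 = 750
dwelling 8: 750 + 110 = 860
dwelling 9: 860 + 110 = 970
dwelling 10: 970 + 110 = 1080
dwelling 11: 1080 + 110 = 1190
dwelling 12: 1190 + 110 = 1300
dwelling 13: 1300 + 110 = 1410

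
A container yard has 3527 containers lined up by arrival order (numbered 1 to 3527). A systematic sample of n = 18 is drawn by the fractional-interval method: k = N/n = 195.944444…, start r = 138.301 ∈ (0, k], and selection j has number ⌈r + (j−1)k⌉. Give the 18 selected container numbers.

j=1: r + 0k = 138.301 → ⌈·⌉ = 139
j=2: r + 1k = 334.245444… → ⌈·⌉ = 335
j=3: r + 2k = 530.189888… → ⌈·⌉ = 531
j=4: r + 3k = 726.134333… → ⌈·⌉ = 727
j=5: r + 4k = 922.078777… → ⌈·⌉ = 923
j=6: r + 5k = 1118.023222… → ⌈·⌉ = 1119
j=7: r + 6k = 1313.967666… → ⌈·⌉ = 1314
j=8: r + 7k = 1509.912111… → ⌈·⌉ = 1510
j=9: r + 8k = 1705.856555… → ⌈·⌉ = 1706
j=10: r + 9k = 1901.801 → ⌈·⌉ = 1902
j=11: r + 10k = 2097.745444… → ⌈·⌉ = 2098
j=12: r + 11k = 2293.689888… → ⌈·⌉ = 2294
j=13: r + 12k = 2489.634333… → ⌈·⌉ = 2490
j=14: r + 13k = 2685.578777… → ⌈·⌉ = 2686
j=15: r + 14k = 2881.523222… → ⌈·⌉ = 2882
j=16: r + 15k = 3077.467666… → ⌈·⌉ = 3078
j=17: r + 16k = 3273.412111… → ⌈·⌉ = 3274
j=18: r + 17k = 3469.356555… → ⌈·⌉ = 3470

139, 335, 531, 727, 923, 1119, 1314, 1510, 1706, 1902, 2098, 2294, 2490, 2686, 2882, 3078, 3274, 3470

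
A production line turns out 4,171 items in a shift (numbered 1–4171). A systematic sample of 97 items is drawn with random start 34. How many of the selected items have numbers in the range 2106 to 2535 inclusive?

10

k = 4171/97 = 43
First selection ≥ 2106: 34 + ⌈(2106−34)/43⌉·43 = 34 + 49×43 = 2141
Last selection ≤ 2535: 34 + ⌊(2535−34)/43⌋·43 = 34 + 58×43 = 2528
Count = 58 − 49 + 1 = 10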